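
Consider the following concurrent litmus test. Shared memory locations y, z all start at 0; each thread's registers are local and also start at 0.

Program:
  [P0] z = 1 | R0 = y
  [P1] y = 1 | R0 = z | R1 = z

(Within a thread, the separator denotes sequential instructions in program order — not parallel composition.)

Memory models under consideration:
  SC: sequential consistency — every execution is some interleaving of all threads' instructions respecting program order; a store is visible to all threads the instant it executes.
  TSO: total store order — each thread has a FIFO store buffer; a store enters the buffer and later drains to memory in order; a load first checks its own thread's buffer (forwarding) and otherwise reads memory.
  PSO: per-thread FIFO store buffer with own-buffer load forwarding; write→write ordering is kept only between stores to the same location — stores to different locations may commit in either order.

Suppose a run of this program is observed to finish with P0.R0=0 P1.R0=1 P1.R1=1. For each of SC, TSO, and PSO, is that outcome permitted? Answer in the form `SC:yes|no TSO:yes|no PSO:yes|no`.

outcome vector order: (P0.R0,P1.R0,P1.R1)
under SC → 0/1/1 1/0/0 1/0/1 1/1/1
under TSO → 0/0/0 0/0/1 0/1/1 1/0/0 1/0/1 1/1/1
under PSO → 0/0/0 0/0/1 0/1/1 1/0/0 1/0/1 1/1/1
target 0/1/1 ∈ {SC,TSO,PSO}

SC:yes TSO:yes PSO:yes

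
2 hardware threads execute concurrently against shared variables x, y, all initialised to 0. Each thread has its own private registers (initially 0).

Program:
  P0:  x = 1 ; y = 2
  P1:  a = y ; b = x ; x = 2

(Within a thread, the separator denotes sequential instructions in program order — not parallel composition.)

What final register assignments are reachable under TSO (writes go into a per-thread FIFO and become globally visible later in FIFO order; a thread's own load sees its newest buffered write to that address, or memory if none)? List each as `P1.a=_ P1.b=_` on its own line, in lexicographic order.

outcome vector order: (P1.a,P1.b)
|TSO outcomes| = 3

P1.a=0 P1.b=0
P1.a=0 P1.b=1
P1.a=2 P1.b=1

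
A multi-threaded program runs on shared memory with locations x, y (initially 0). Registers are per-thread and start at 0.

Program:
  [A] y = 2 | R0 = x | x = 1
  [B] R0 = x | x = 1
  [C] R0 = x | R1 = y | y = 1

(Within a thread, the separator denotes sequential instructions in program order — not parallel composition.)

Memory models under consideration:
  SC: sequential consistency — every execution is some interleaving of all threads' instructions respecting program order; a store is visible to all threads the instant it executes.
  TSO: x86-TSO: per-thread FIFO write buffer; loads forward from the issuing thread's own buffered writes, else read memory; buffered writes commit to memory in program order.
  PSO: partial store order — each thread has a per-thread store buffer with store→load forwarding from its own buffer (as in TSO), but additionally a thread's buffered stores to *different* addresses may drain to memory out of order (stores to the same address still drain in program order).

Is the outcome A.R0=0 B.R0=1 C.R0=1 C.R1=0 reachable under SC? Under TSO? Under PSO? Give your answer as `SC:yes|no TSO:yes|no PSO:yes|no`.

outcome vector order: (A.R0,B.R0,C.R0,C.R1)
[SC] allowed = {0/0/0/0 0/0/0/2 0/0/1/2 0/1/0/0 0/1/0/2 0/1/1/2 1/0/0/0 1/0/0/2 1/0/1/0 1/0/1/2}
[TSO] allowed = {0/0/0/0 0/0/0/2 0/0/1/0 0/0/1/2 0/1/0/0 0/1/0/2 0/1/1/2 1/0/0/0 1/0/0/2 1/0/1/0 1/0/1/2}
[PSO] allowed = {0/0/0/0 0/0/0/2 0/0/1/0 0/0/1/2 0/1/0/0 0/1/0/2 0/1/1/0 0/1/1/2 1/0/0/0 1/0/0/2 1/0/1/0 1/0/1/2}
target 0/1/1/0 ∈ {PSO}

SC:no TSO:no PSO:yes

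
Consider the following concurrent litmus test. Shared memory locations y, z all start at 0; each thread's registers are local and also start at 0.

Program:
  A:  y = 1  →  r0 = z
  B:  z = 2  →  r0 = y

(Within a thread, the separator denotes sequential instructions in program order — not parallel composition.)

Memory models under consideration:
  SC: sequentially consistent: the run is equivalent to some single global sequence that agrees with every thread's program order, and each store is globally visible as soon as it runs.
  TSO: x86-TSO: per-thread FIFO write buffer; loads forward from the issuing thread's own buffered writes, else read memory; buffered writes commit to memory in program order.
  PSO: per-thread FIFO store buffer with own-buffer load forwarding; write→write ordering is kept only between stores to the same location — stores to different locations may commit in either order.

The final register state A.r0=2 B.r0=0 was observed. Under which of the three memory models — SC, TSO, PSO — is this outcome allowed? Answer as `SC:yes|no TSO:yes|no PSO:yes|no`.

SC:yes TSO:yes PSO:yes

outcome vector order: (A.r0,B.r0)
SC (3): 0/1 2/0 2/1
TSO (4): 0/0 0/1 2/0 2/1
PSO (4): 0/0 0/1 2/0 2/1
target 2/0 ∈ {SC,TSO,PSO}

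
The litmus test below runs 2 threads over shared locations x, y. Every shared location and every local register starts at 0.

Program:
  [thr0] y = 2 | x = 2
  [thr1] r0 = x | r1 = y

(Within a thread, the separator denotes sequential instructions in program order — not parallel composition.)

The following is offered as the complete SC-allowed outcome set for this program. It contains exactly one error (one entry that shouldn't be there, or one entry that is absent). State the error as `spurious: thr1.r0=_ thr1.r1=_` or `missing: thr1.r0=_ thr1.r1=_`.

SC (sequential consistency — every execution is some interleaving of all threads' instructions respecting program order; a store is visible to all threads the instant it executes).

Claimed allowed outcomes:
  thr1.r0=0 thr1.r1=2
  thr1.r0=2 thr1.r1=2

outcome vector order: (thr1.r0,thr1.r1)
[SC] allowed = {0/0 0/2 2/2}
SC∖claimed = {0/0}

missing: thr1.r0=0 thr1.r1=0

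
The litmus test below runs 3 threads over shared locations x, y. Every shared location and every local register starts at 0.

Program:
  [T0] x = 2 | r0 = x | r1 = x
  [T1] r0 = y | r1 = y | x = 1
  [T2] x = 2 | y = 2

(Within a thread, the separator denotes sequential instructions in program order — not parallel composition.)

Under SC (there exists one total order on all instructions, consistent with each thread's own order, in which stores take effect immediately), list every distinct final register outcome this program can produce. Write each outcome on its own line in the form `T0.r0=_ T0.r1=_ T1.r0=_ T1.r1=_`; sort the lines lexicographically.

outcome vector order: (T0.r0,T0.r1,T1.r0,T1.r1)
|SC outcomes| = 10

T0.r0=1 T0.r1=1 T1.r0=0 T1.r1=0
T0.r0=1 T0.r1=1 T1.r0=0 T1.r1=2
T0.r0=1 T0.r1=1 T1.r0=2 T1.r1=2
T0.r0=1 T0.r1=2 T1.r0=0 T1.r1=0
T0.r0=2 T0.r1=1 T1.r0=0 T1.r1=0
T0.r0=2 T0.r1=1 T1.r0=0 T1.r1=2
T0.r0=2 T0.r1=1 T1.r0=2 T1.r1=2
T0.r0=2 T0.r1=2 T1.r0=0 T1.r1=0
T0.r0=2 T0.r1=2 T1.r0=0 T1.r1=2
T0.r0=2 T0.r1=2 T1.r0=2 T1.r1=2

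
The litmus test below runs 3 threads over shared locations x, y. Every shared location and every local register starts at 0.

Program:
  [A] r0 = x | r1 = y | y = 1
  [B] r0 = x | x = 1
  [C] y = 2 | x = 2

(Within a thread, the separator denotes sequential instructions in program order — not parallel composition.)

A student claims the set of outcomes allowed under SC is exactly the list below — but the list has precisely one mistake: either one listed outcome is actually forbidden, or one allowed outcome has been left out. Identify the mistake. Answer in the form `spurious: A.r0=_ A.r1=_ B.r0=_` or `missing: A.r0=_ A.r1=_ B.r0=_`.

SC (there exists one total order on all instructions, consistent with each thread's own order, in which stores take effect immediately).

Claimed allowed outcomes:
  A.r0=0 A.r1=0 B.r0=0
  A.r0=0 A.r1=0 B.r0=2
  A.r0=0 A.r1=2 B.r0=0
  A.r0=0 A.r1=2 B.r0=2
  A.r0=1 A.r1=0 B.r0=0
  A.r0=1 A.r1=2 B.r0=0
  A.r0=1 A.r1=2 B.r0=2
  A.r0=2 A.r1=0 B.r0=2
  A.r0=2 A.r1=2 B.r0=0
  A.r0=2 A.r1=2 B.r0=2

spurious: A.r0=2 A.r1=0 B.r0=2

outcome vector order: (A.r0,A.r1,B.r0)
[SC] allowed = {<0 0 0>, <0 0 2>, <0 2 0>, <0 2 2>, <1 0 0>, <1 2 0>, <1 2 2>, <2 2 0>, <2 2 2>}
claimed∖SC = {<2 0 2>}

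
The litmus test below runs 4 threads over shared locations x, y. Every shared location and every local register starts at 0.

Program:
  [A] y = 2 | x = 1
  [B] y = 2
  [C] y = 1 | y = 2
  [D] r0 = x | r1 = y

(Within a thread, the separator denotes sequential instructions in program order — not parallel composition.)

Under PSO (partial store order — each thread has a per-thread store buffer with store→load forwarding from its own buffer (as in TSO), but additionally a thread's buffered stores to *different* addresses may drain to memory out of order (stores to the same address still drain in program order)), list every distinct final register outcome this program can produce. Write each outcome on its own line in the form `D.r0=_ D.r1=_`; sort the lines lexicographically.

D.r0=0 D.r1=0
D.r0=0 D.r1=1
D.r0=0 D.r1=2
D.r0=1 D.r1=0
D.r0=1 D.r1=1
D.r0=1 D.r1=2

outcome vector order: (D.r0,D.r1)
|PSO outcomes| = 6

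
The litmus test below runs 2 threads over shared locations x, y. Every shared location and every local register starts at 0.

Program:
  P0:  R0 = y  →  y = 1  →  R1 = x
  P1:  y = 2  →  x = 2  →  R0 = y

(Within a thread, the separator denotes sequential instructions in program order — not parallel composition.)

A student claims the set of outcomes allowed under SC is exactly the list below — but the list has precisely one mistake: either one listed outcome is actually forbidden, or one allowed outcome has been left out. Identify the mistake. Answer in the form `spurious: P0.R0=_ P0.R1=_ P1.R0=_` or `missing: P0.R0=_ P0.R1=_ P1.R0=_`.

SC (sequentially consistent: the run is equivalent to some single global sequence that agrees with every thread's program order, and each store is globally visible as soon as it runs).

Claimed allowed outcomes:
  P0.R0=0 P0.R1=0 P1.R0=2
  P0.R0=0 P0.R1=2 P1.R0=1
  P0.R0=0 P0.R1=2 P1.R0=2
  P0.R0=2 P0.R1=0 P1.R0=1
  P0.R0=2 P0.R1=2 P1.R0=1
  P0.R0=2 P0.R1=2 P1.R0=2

outcome vector order: (P0.R0,P0.R1,P1.R0)
SC: 7 outcomes — {<0 0 1>; <0 0 2>; <0 2 1>; <0 2 2>; <2 0 1>; <2 2 1>; <2 2 2>}
SC∖claimed = {<0 0 1>}

missing: P0.R0=0 P0.R1=0 P1.R0=1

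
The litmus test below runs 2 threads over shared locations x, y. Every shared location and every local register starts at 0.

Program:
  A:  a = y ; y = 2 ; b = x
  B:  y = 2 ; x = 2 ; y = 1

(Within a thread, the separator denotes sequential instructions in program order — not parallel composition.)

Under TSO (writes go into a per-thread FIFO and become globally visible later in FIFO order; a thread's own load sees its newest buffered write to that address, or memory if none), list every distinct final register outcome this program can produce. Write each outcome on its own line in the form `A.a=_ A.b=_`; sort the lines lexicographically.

A.a=0 A.b=0
A.a=0 A.b=2
A.a=1 A.b=2
A.a=2 A.b=0
A.a=2 A.b=2

outcome vector order: (A.a,A.b)
|TSO outcomes| = 5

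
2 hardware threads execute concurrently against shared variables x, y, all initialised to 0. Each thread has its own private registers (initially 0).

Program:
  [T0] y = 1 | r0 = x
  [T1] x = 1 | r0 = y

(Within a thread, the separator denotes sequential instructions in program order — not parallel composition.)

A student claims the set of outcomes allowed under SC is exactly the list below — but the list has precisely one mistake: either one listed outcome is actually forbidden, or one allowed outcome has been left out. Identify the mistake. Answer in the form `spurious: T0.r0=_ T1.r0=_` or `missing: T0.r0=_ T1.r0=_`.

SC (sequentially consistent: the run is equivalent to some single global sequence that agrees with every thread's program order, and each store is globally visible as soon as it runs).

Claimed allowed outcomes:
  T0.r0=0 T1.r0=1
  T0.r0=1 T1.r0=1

outcome vector order: (T0.r0,T1.r0)
SC (3): 0/1, 1/0, 1/1
SC∖claimed = {1/0}

missing: T0.r0=1 T1.r0=0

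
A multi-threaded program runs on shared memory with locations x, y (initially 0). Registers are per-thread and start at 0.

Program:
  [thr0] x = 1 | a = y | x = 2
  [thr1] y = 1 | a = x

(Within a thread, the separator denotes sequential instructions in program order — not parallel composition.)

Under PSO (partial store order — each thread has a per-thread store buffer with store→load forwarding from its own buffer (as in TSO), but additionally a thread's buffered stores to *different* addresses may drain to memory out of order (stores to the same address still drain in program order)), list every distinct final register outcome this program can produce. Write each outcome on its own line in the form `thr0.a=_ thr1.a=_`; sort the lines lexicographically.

thr0.a=0 thr1.a=0
thr0.a=0 thr1.a=1
thr0.a=0 thr1.a=2
thr0.a=1 thr1.a=0
thr0.a=1 thr1.a=1
thr0.a=1 thr1.a=2

outcome vector order: (thr0.a,thr1.a)
|PSO outcomes| = 6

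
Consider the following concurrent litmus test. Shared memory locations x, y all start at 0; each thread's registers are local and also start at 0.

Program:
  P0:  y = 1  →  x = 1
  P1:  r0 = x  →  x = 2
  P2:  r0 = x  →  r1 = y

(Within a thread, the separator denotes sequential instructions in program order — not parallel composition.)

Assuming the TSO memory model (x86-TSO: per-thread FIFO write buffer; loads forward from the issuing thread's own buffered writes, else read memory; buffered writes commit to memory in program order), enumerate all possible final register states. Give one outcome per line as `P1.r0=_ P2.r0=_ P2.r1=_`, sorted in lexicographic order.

P1.r0=0 P2.r0=0 P2.r1=0
P1.r0=0 P2.r0=0 P2.r1=1
P1.r0=0 P2.r0=1 P2.r1=1
P1.r0=0 P2.r0=2 P2.r1=0
P1.r0=0 P2.r0=2 P2.r1=1
P1.r0=1 P2.r0=0 P2.r1=0
P1.r0=1 P2.r0=0 P2.r1=1
P1.r0=1 P2.r0=1 P2.r1=1
P1.r0=1 P2.r0=2 P2.r1=1

outcome vector order: (P1.r0,P2.r0,P2.r1)
|TSO outcomes| = 9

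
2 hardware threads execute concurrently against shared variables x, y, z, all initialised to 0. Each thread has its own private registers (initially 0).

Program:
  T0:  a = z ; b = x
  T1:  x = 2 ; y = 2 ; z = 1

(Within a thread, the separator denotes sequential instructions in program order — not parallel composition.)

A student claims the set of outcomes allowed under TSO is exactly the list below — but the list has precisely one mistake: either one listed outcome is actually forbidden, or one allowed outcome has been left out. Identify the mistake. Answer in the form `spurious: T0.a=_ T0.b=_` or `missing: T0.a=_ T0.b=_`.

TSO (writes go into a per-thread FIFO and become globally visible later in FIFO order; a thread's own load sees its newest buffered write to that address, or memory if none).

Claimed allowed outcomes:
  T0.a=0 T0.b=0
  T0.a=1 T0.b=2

missing: T0.a=0 T0.b=2

outcome vector order: (T0.a,T0.b)
TSO (3): 0/0 0/2 1/2
TSO∖claimed = {0/2}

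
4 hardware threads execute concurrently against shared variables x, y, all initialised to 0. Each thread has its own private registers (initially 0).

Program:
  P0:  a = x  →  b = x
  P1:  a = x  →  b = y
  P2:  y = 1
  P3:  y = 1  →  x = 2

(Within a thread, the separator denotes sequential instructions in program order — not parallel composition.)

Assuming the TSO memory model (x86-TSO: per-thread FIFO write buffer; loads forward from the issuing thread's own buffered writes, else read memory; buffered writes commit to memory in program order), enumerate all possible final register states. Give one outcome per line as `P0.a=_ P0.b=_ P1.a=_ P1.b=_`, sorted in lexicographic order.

P0.a=0 P0.b=0 P1.a=0 P1.b=0
P0.a=0 P0.b=0 P1.a=0 P1.b=1
P0.a=0 P0.b=0 P1.a=2 P1.b=1
P0.a=0 P0.b=2 P1.a=0 P1.b=0
P0.a=0 P0.b=2 P1.a=0 P1.b=1
P0.a=0 P0.b=2 P1.a=2 P1.b=1
P0.a=2 P0.b=2 P1.a=0 P1.b=0
P0.a=2 P0.b=2 P1.a=0 P1.b=1
P0.a=2 P0.b=2 P1.a=2 P1.b=1

outcome vector order: (P0.a,P0.b,P1.a,P1.b)
|TSO outcomes| = 9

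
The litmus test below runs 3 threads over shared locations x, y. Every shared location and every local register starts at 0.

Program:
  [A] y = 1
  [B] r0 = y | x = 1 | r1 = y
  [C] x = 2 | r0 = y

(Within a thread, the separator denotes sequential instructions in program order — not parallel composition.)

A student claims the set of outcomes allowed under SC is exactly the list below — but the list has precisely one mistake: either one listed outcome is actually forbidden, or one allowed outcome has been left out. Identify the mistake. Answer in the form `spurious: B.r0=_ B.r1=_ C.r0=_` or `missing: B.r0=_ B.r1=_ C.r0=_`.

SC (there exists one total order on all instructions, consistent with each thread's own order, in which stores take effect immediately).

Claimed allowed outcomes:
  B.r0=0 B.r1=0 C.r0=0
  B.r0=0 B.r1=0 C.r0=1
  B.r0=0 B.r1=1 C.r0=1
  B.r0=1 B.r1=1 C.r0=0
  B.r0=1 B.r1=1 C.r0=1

outcome vector order: (B.r0,B.r1,C.r0)
SC: 6 outcomes — {(0,0,0); (0,0,1); (0,1,0); (0,1,1); (1,1,0); (1,1,1)}
SC∖claimed = {(0,1,0)}

missing: B.r0=0 B.r1=1 C.r0=0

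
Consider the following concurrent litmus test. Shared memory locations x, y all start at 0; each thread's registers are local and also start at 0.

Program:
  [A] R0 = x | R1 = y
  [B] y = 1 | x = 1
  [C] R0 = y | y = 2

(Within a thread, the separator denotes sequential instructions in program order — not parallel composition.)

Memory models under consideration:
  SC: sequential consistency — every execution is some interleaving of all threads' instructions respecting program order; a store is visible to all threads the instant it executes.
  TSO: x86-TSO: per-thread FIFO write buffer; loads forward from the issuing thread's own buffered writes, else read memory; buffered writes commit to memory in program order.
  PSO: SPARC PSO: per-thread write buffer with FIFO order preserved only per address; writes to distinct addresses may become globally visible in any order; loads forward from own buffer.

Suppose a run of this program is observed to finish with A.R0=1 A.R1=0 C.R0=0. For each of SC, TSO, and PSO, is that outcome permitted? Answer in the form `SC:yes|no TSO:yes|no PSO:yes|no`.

outcome vector order: (A.R0,A.R1,C.R0)
SC (10): (0,0,0), (0,0,1), (0,1,0), (0,1,1), (0,2,0), (0,2,1), (1,1,0), (1,1,1), (1,2,0), (1,2,1)
TSO (10): (0,0,0), (0,0,1), (0,1,0), (0,1,1), (0,2,0), (0,2,1), (1,1,0), (1,1,1), (1,2,0), (1,2,1)
PSO (12): (0,0,0), (0,0,1), (0,1,0), (0,1,1), (0,2,0), (0,2,1), (1,0,0), (1,0,1), (1,1,0), (1,1,1), (1,2,0), (1,2,1)
target (1,0,0) ∈ {PSO}

SC:no TSO:no PSO:yes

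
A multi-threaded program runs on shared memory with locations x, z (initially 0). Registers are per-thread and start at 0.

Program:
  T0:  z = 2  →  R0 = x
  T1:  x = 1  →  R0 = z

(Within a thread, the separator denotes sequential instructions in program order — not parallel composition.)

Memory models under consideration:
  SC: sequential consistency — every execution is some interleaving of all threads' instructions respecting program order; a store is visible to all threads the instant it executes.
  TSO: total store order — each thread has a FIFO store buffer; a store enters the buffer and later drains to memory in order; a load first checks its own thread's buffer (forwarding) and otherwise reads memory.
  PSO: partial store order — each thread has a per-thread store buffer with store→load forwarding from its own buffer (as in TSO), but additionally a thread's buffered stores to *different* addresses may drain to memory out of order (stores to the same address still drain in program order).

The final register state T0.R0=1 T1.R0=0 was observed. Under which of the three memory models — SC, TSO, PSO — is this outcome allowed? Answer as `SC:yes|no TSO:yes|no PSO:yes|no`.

outcome vector order: (T0.R0,T1.R0)
under SC → <0 2>; <1 0>; <1 2>
under TSO → <0 0>; <0 2>; <1 0>; <1 2>
under PSO → <0 0>; <0 2>; <1 0>; <1 2>
target <1 0> ∈ {SC,TSO,PSO}

SC:yes TSO:yes PSO:yes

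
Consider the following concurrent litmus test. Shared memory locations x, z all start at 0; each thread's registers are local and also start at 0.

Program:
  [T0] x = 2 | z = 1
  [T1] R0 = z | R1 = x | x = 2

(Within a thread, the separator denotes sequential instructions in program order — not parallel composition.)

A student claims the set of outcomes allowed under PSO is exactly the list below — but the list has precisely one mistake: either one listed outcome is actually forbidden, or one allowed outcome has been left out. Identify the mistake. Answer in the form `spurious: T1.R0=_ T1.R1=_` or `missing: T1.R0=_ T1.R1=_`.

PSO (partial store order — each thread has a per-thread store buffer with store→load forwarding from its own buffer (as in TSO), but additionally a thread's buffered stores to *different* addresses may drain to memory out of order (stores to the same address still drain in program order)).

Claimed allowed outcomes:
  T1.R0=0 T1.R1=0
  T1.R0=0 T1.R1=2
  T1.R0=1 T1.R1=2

missing: T1.R0=1 T1.R1=0

outcome vector order: (T1.R0,T1.R1)
under PSO → 0/0 0/2 1/0 1/2
PSO∖claimed = {1/0}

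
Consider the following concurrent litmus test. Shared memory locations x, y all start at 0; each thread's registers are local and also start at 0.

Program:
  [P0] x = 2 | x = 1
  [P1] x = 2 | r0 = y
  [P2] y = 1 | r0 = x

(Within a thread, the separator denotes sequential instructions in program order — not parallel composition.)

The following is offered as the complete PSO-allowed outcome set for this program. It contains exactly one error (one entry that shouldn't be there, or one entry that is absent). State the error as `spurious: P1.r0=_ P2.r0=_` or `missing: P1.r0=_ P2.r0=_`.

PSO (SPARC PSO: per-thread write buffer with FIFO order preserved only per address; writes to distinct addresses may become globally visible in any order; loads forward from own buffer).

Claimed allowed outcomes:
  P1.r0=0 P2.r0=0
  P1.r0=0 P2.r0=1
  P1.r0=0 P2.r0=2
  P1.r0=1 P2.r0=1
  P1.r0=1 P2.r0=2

missing: P1.r0=1 P2.r0=0

outcome vector order: (P1.r0,P2.r0)
PSO: 6 outcomes — {<0 0>; <0 1>; <0 2>; <1 0>; <1 1>; <1 2>}
PSO∖claimed = {<1 0>}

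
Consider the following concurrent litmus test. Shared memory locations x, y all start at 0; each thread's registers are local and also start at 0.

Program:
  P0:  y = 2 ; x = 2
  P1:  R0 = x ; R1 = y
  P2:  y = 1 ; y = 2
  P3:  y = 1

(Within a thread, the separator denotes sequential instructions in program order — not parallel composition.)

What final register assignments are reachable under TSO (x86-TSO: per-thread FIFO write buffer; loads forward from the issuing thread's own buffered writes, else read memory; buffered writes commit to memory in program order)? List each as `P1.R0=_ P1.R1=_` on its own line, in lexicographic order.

P1.R0=0 P1.R1=0
P1.R0=0 P1.R1=1
P1.R0=0 P1.R1=2
P1.R0=2 P1.R1=1
P1.R0=2 P1.R1=2

outcome vector order: (P1.R0,P1.R1)
|TSO outcomes| = 5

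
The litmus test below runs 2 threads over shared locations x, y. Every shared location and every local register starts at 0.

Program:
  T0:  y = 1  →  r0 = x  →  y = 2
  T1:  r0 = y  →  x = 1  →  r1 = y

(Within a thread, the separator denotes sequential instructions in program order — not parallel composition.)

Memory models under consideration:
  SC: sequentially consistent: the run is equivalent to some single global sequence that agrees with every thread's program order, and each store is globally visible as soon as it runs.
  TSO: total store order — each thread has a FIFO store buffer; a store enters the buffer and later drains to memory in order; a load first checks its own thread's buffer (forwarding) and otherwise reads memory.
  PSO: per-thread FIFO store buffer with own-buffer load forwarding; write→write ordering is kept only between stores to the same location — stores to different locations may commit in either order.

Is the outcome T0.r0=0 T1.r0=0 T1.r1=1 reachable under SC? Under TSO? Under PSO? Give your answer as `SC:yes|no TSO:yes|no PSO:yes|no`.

outcome vector order: (T0.r0,T1.r0,T1.r1)
under SC → (0,0,1), (0,0,2), (0,1,1), (0,1,2), (0,2,2), (1,0,0), (1,0,1), (1,0,2), (1,1,1), (1,1,2)
under TSO → (0,0,0), (0,0,1), (0,0,2), (0,1,1), (0,1,2), (0,2,2), (1,0,0), (1,0,1), (1,0,2), (1,1,1), (1,1,2)
under PSO → (0,0,0), (0,0,1), (0,0,2), (0,1,1), (0,1,2), (0,2,2), (1,0,0), (1,0,1), (1,0,2), (1,1,1), (1,1,2)
target (0,0,1) ∈ {SC,TSO,PSO}

SC:yes TSO:yes PSO:yes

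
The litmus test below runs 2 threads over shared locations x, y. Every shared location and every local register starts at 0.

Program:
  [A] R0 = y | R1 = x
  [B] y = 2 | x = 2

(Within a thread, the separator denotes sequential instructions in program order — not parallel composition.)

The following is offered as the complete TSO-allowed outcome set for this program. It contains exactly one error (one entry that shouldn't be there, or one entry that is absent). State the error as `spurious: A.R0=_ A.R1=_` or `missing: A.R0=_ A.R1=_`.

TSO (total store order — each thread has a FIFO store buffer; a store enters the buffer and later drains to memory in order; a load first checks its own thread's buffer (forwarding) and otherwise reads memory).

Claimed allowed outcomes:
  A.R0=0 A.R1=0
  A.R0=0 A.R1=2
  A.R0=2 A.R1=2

outcome vector order: (A.R0,A.R1)
[TSO] allowed = {00; 02; 20; 22}
TSO∖claimed = {20}

missing: A.R0=2 A.R1=0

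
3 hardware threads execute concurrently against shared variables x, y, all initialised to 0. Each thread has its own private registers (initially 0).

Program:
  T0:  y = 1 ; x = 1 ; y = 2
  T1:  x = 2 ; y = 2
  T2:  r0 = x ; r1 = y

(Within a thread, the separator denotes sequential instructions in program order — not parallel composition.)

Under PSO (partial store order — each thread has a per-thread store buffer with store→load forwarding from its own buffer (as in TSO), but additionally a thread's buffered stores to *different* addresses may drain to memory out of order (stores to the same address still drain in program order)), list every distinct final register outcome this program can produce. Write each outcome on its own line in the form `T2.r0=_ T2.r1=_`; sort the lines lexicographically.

outcome vector order: (T2.r0,T2.r1)
|PSO outcomes| = 9

T2.r0=0 T2.r1=0
T2.r0=0 T2.r1=1
T2.r0=0 T2.r1=2
T2.r0=1 T2.r1=0
T2.r0=1 T2.r1=1
T2.r0=1 T2.r1=2
T2.r0=2 T2.r1=0
T2.r0=2 T2.r1=1
T2.r0=2 T2.r1=2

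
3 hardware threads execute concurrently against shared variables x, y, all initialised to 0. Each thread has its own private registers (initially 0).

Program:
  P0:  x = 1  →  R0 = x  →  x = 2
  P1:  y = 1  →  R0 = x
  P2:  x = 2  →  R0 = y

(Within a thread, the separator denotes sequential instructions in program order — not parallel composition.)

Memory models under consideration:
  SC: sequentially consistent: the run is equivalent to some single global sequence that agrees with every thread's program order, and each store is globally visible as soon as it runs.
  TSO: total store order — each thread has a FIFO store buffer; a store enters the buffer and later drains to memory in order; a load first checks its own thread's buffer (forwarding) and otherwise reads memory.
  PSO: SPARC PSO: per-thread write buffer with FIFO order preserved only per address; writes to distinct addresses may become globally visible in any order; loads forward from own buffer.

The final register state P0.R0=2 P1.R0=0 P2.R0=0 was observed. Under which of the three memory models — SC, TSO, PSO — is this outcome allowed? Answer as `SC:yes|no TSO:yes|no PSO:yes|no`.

SC:no TSO:yes PSO:yes

outcome vector order: (P0.R0,P1.R0,P2.R0)
under SC → 101 110 111 120 121 201 211 220 221
under TSO → 100 101 110 111 120 121 200 201 210 211 220 221
under PSO → 100 101 110 111 120 121 200 201 210 211 220 221
target 200 ∈ {TSO,PSO}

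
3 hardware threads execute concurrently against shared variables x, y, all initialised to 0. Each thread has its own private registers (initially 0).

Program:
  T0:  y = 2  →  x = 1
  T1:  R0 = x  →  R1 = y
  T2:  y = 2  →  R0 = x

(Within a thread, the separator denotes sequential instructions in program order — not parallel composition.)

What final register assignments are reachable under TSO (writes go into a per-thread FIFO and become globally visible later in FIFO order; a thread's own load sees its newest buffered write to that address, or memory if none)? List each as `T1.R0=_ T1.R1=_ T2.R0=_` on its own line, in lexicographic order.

outcome vector order: (T1.R0,T1.R1,T2.R0)
|TSO outcomes| = 6

T1.R0=0 T1.R1=0 T2.R0=0
T1.R0=0 T1.R1=0 T2.R0=1
T1.R0=0 T1.R1=2 T2.R0=0
T1.R0=0 T1.R1=2 T2.R0=1
T1.R0=1 T1.R1=2 T2.R0=0
T1.R0=1 T1.R1=2 T2.R0=1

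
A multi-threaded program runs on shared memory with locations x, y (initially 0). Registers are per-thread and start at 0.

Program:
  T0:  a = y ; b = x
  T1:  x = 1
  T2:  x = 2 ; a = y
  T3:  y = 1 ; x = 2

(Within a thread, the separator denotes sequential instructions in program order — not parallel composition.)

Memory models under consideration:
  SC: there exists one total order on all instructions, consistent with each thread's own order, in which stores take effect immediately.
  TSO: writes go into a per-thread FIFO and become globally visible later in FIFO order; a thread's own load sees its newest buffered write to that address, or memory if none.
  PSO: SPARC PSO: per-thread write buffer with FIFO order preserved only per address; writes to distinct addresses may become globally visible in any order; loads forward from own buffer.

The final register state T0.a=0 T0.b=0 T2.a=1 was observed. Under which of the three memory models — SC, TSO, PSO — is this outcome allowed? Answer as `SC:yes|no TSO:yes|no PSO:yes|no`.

outcome vector order: (T0.a,T0.b,T2.a)
under SC → <0 0 0>; <0 0 1>; <0 1 0>; <0 1 1>; <0 2 0>; <0 2 1>; <1 0 1>; <1 1 0>; <1 1 1>; <1 2 0>; <1 2 1>
under TSO → <0 0 0>; <0 0 1>; <0 1 0>; <0 1 1>; <0 2 0>; <0 2 1>; <1 0 0>; <1 0 1>; <1 1 0>; <1 1 1>; <1 2 0>; <1 2 1>
under PSO → <0 0 0>; <0 0 1>; <0 1 0>; <0 1 1>; <0 2 0>; <0 2 1>; <1 0 0>; <1 0 1>; <1 1 0>; <1 1 1>; <1 2 0>; <1 2 1>
target <0 0 1> ∈ {SC,TSO,PSO}

SC:yes TSO:yes PSO:yes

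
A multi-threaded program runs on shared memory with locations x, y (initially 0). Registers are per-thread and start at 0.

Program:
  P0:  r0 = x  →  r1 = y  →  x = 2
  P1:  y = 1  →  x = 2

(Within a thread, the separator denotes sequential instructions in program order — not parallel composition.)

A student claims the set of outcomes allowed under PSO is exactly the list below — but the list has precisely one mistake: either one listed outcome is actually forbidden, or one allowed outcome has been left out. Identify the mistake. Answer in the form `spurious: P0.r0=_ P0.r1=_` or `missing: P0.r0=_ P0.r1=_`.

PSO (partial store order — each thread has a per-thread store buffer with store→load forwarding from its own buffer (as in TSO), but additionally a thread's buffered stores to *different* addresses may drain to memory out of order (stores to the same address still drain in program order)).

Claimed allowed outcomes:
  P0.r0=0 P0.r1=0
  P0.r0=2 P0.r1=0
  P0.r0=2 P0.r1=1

missing: P0.r0=0 P0.r1=1

outcome vector order: (P0.r0,P0.r1)
under PSO → 0/0; 0/1; 2/0; 2/1
PSO∖claimed = {0/1}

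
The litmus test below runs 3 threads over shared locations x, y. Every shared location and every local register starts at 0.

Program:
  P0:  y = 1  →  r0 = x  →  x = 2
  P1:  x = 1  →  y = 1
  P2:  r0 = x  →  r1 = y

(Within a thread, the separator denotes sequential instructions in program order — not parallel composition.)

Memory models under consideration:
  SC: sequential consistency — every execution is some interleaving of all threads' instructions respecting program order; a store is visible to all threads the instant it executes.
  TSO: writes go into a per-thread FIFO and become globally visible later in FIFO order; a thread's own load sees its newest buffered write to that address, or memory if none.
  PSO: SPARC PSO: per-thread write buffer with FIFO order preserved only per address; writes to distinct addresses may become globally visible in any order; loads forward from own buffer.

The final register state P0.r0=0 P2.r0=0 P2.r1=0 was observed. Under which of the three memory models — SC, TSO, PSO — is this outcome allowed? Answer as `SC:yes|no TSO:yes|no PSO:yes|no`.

outcome vector order: (P0.r0,P2.r0,P2.r1)
SC: 9 outcomes — {<0 0 0> <0 0 1> <0 1 1> <0 2 1> <1 0 0> <1 0 1> <1 1 0> <1 1 1> <1 2 1>}
TSO: 10 outcomes — {<0 0 0> <0 0 1> <0 1 0> <0 1 1> <0 2 1> <1 0 0> <1 0 1> <1 1 0> <1 1 1> <1 2 1>}
PSO: 12 outcomes — {<0 0 0> <0 0 1> <0 1 0> <0 1 1> <0 2 0> <0 2 1> <1 0 0> <1 0 1> <1 1 0> <1 1 1> <1 2 0> <1 2 1>}
target <0 0 0> ∈ {SC,TSO,PSO}

SC:yes TSO:yes PSO:yes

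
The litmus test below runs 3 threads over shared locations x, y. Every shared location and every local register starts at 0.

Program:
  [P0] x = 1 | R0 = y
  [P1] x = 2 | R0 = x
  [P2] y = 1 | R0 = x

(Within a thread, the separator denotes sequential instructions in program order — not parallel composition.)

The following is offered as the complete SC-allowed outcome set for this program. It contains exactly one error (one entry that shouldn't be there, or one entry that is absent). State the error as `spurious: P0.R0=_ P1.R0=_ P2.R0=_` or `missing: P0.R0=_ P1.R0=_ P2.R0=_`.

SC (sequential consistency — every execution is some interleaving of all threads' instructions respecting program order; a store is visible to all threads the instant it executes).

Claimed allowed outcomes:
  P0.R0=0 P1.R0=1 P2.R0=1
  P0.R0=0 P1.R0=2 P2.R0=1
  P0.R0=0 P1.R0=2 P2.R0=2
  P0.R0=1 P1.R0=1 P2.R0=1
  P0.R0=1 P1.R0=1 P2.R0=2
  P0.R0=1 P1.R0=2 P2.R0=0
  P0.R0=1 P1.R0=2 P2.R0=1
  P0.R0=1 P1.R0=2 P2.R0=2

missing: P0.R0=1 P1.R0=1 P2.R0=0

outcome vector order: (P0.R0,P1.R0,P2.R0)
SC (9): 011, 021, 022, 110, 111, 112, 120, 121, 122
SC∖claimed = {110}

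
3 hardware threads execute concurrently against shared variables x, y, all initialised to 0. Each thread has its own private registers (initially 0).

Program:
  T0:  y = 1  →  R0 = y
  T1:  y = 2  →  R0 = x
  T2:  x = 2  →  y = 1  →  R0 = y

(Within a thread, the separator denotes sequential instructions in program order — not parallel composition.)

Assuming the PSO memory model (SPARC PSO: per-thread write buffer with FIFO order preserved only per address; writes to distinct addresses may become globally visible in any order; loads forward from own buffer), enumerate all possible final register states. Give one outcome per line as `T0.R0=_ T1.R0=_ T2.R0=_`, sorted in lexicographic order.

outcome vector order: (T0.R0,T1.R0,T2.R0)
|PSO outcomes| = 8

T0.R0=1 T1.R0=0 T2.R0=1
T0.R0=1 T1.R0=0 T2.R0=2
T0.R0=1 T1.R0=2 T2.R0=1
T0.R0=1 T1.R0=2 T2.R0=2
T0.R0=2 T1.R0=0 T2.R0=1
T0.R0=2 T1.R0=0 T2.R0=2
T0.R0=2 T1.R0=2 T2.R0=1
T0.R0=2 T1.R0=2 T2.R0=2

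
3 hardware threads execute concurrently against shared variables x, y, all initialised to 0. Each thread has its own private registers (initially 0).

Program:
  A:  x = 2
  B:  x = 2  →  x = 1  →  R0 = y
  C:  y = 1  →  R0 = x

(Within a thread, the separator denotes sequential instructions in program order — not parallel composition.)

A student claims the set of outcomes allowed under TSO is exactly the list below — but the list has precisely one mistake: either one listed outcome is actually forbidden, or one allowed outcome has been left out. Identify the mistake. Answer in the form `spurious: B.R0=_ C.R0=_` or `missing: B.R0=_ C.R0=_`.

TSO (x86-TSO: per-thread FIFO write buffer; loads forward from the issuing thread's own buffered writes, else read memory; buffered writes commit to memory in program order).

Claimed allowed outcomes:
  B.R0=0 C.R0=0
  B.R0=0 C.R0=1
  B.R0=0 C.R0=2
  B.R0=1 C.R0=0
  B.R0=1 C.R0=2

outcome vector order: (B.R0,C.R0)
[TSO] allowed = {(0,0) (0,1) (0,2) (1,0) (1,1) (1,2)}
TSO∖claimed = {(1,1)}

missing: B.R0=1 C.R0=1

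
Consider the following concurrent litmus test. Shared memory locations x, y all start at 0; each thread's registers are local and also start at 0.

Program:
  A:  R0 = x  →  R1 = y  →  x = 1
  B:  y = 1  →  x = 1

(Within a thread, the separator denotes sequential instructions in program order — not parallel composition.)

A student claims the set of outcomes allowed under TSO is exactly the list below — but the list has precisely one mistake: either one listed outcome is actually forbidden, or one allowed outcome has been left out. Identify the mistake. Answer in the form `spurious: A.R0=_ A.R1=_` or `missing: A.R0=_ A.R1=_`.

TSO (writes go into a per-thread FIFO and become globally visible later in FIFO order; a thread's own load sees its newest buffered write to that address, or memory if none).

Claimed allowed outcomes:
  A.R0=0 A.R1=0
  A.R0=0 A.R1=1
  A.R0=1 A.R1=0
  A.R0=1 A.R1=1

outcome vector order: (A.R0,A.R1)
TSO: 3 outcomes — {(0,0) (0,1) (1,1)}
claimed∖TSO = {(1,0)}

spurious: A.R0=1 A.R1=0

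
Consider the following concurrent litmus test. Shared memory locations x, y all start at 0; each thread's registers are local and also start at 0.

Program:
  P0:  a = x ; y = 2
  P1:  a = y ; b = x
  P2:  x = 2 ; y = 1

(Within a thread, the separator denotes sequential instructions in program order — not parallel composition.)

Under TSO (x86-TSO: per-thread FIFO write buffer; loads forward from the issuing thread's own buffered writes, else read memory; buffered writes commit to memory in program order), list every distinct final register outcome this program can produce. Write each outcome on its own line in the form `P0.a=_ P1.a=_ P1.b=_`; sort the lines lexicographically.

P0.a=0 P1.a=0 P1.b=0
P0.a=0 P1.a=0 P1.b=2
P0.a=0 P1.a=1 P1.b=2
P0.a=0 P1.a=2 P1.b=0
P0.a=0 P1.a=2 P1.b=2
P0.a=2 P1.a=0 P1.b=0
P0.a=2 P1.a=0 P1.b=2
P0.a=2 P1.a=1 P1.b=2
P0.a=2 P1.a=2 P1.b=2

outcome vector order: (P0.a,P1.a,P1.b)
|TSO outcomes| = 9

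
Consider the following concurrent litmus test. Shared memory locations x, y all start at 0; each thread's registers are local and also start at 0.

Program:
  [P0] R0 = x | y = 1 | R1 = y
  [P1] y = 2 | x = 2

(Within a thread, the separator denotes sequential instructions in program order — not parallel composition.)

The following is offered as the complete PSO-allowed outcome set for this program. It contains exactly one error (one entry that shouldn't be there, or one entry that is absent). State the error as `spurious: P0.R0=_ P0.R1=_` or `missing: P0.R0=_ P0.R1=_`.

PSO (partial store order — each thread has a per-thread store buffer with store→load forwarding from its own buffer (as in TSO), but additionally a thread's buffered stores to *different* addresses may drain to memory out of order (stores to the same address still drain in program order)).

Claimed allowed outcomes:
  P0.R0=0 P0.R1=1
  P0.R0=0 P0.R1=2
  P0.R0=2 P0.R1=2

missing: P0.R0=2 P0.R1=1

outcome vector order: (P0.R0,P0.R1)
PSO (4): 01 02 21 22
PSO∖claimed = {21}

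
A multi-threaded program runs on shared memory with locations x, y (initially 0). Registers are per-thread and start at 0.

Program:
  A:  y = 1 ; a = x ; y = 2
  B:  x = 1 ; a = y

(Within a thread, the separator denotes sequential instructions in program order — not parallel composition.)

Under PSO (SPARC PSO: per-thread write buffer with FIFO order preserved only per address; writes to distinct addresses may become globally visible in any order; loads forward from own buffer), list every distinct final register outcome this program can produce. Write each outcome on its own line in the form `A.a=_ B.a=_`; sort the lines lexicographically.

outcome vector order: (A.a,B.a)
|PSO outcomes| = 6

A.a=0 B.a=0
A.a=0 B.a=1
A.a=0 B.a=2
A.a=1 B.a=0
A.a=1 B.a=1
A.a=1 B.a=2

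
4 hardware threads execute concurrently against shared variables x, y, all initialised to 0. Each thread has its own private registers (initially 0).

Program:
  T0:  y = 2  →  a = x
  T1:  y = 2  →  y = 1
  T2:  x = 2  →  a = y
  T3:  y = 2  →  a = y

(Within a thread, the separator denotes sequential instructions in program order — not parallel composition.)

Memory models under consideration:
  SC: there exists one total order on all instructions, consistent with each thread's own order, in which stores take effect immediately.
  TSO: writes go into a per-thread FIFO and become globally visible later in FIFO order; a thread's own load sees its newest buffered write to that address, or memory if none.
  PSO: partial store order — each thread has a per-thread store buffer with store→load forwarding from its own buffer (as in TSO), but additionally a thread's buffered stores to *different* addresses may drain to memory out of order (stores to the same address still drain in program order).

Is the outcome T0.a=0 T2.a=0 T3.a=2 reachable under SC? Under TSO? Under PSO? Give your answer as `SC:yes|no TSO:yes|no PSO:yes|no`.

outcome vector order: (T0.a,T2.a,T3.a)
SC: 10 outcomes — {<0 1 1> <0 1 2> <0 2 1> <0 2 2> <2 0 1> <2 0 2> <2 1 1> <2 1 2> <2 2 1> <2 2 2>}
TSO: 12 outcomes — {<0 0 1> <0 0 2> <0 1 1> <0 1 2> <0 2 1> <0 2 2> <2 0 1> <2 0 2> <2 1 1> <2 1 2> <2 2 1> <2 2 2>}
PSO: 12 outcomes — {<0 0 1> <0 0 2> <0 1 1> <0 1 2> <0 2 1> <0 2 2> <2 0 1> <2 0 2> <2 1 1> <2 1 2> <2 2 1> <2 2 2>}
target <0 0 2> ∈ {TSO,PSO}

SC:no TSO:yes PSO:yes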